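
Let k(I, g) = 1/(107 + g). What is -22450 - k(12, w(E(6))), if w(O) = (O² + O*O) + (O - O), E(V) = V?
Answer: -4018551/179 ≈ -22450.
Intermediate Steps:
w(O) = 2*O² (w(O) = (O² + O²) + 0 = 2*O² + 0 = 2*O²)
-22450 - k(12, w(E(6))) = -22450 - 1/(107 + 2*6²) = -22450 - 1/(107 + 2*36) = -22450 - 1/(107 + 72) = -22450 - 1/179 = -4018551/179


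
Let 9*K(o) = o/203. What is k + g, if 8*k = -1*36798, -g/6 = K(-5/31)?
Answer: -347354681/75516 ≈ -4599.8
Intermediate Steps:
K(o) = o/1827 (K(o) = (o/203)/9 = o/1827)
g = 10/18879 (g = -2*(-5/31)/609 = -2*(-5*1/31)/609 = -2*(-5)/(609*31) = -6*(-5/56637) = 10/18879 ≈ 0.00052969)
k = -18399/4 (k = (-1*36798)/8 = (⅛)*(-36798) = -18399/4 ≈ -4599.8)
k + g = -18399/4 + 10/18879 = -347354681/75516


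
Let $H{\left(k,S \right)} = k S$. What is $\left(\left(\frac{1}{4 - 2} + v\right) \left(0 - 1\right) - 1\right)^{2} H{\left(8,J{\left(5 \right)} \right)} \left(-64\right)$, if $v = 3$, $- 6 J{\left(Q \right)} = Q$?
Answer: $8640$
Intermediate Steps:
$J{\left(Q \right)} = - \frac{Q}{6}$
$H{\left(k,S \right)} = S k$
$\left(\left(\frac{1}{4 - 2} + v\right) \left(0 - 1\right) - 1\right)^{2} H{\left(8,J{\left(5 \right)} \right)} \left(-64\right) = \left(\left(\frac{1}{4 - 2} + 3\right) \left(0 - 1\right) - 1\right)^{2} \left(- \frac{1}{6}\right) 5 \cdot 8 \left(-64\right) = \left(\left(\frac{1}{2} + 3\right) \left(-1\right) - 1\right)^{2} \left(\left(- \frac{5}{6}\right) 8\right) \left(-64\right) = \left(\left(\frac{1}{2} + 3\right) \left(-1\right) - 1\right)^{2} \left(- \frac{20}{3}\right) \left(-64\right) = \left(\frac{7}{2} \left(-1\right) - 1\right)^{2} \left(- \frac{20}{3}\right) \left(-64\right) = \left(- \frac{7}{2} - 1\right)^{2} \left(- \frac{20}{3}\right) \left(-64\right) = \left(- \frac{9}{2}\right)^{2} \left(- \frac{20}{3}\right) \left(-64\right) = \frac{81}{4} \left(- \frac{20}{3}\right) \left(-64\right) = \left(-135\right) \left(-64\right) = 8640$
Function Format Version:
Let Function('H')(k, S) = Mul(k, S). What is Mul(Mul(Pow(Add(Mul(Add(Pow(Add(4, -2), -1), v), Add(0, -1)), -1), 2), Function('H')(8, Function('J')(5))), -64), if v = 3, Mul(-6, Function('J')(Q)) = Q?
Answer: 8640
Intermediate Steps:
Function('J')(Q) = Mul(Rational(-1, 6), Q)
Function('H')(k, S) = Mul(S, k)
Mul(Mul(Pow(Add(Mul(Add(Pow(Add(4, -2), -1), v), Add(0, -1)), -1), 2), Function('H')(8, Function('J')(5))), -64) = Mul(Mul(Pow(Add(Mul(Add(Pow(Add(4, -2), -1), 3), Add(0, -1)), -1), 2), Mul(Mul(Rational(-1, 6), 5), 8)), -64) = Mul(Mul(Pow(Add(Mul(Add(Pow(2, -1), 3), -1), -1), 2), Mul(Rational(-5, 6), 8)), -64) = Mul(Mul(Pow(Add(Mul(Add(Rational(1, 2), 3), -1), -1), 2), Rational(-20, 3)), -64) = Mul(Mul(Pow(Add(Mul(Rational(7, 2), -1), -1), 2), Rational(-20, 3)), -64) = Mul(Mul(Pow(Add(Rational(-7, 2), -1), 2), Rational(-20, 3)), -64) = Mul(Mul(Pow(Rational(-9, 2), 2), Rational(-20, 3)), -64) = Mul(Mul(Rational(81, 4), Rational(-20, 3)), -64) = Mul(-135, -64) = 8640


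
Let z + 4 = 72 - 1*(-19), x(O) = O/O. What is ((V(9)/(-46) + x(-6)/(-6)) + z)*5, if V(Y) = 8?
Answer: 59795/138 ≈ 433.30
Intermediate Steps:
x(O) = 1
z = 87 (z = -4 + (72 - 1*(-19)) = -4 + (72 + 19) = -4 + 91 = 87)
((V(9)/(-46) + x(-6)/(-6)) + z)*5 = ((8/(-46) + 1/(-6)) + 87)*5 = ((8*(-1/46) + 1*(-1/6)) + 87)*5 = ((-4/23 - 1/6) + 87)*5 = (-47/138 + 87)*5 = (11959/138)*5 = 59795/138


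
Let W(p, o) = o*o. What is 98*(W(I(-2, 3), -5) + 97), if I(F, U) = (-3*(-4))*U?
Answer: 11956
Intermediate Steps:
I(F, U) = 12*U
W(p, o) = o²
98*(W(I(-2, 3), -5) + 97) = 98*((-5)² + 97) = 98*(25 + 97) = 98*122 = 11956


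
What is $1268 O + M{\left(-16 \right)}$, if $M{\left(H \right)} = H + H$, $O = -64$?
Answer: $-81184$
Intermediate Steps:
$M{\left(H \right)} = 2 H$
$1268 O + M{\left(-16 \right)} = 1268 \left(-64\right) + 2 \left(-16\right) = -81152 - 32 = -81184$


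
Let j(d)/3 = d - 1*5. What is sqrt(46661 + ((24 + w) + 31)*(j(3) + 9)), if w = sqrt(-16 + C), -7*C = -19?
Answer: sqrt(2294474 + 21*I*sqrt(651))/7 ≈ 216.39 + 0.025266*I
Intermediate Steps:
C = 19/7 (C = -1/7*(-19) = 19/7 ≈ 2.7143)
j(d) = -15 + 3*d (j(d) = 3*(d - 1*5) = 3*(d - 5) = 3*(-5 + d) = -15 + 3*d)
w = I*sqrt(651)/7 (w = sqrt(-16 + 19/7) = sqrt(-93/7) = I*sqrt(651)/7 ≈ 3.645*I)
sqrt(46661 + ((24 + w) + 31)*(j(3) + 9)) = sqrt(46661 + ((24 + I*sqrt(651)/7) + 31)*((-15 + 3*3) + 9)) = sqrt(46661 + (55 + I*sqrt(651)/7)*((-15 + 9) + 9)) = sqrt(46661 + (55 + I*sqrt(651)/7)*(-6 + 9)) = sqrt(46661 + (55 + I*sqrt(651)/7)*3) = sqrt(46661 + (165 + 3*I*sqrt(651)/7)) = sqrt(46826 + 3*I*sqrt(651)/7)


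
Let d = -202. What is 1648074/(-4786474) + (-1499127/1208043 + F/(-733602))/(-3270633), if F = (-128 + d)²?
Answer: -132693113859199961423806/385378886551745324297367 ≈ -0.34432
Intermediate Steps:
F = 108900 (F = (-128 - 202)² = (-330)² = 108900)
1648074/(-4786474) + (-1499127/1208043 + F/(-733602))/(-3270633) = 1648074/(-4786474) + (-1499127/1208043 + 108900/(-733602))/(-3270633) = 1648074*(-1/4786474) + (-1499127*1/1208043 + 108900*(-1/733602))*(-1/3270633) = -824037/2393237 + (-499709/402681 - 18150/122267)*(-1/3270633) = -824037/2393237 - 68406580453/49234597827*(-1/3270633) = -824037/2393237 + 68406580453/161028300394714491 = -132693113859199961423806/385378886551745324297367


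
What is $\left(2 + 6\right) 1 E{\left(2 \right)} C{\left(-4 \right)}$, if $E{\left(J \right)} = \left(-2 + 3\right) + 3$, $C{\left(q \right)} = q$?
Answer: $-128$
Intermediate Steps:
$E{\left(J \right)} = 4$ ($E{\left(J \right)} = 1 + 3 = 4$)
$\left(2 + 6\right) 1 E{\left(2 \right)} C{\left(-4 \right)} = \left(2 + 6\right) 1 \cdot 4 \left(-4\right) = 8 \cdot 1 \cdot 4 \left(-4\right) = 8 \cdot 4 \left(-4\right) = 32 \left(-4\right) = -128$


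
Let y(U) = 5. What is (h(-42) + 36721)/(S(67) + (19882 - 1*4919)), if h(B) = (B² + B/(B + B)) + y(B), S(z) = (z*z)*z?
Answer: 76981/631452 ≈ 0.12191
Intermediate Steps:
S(z) = z³ (S(z) = z²*z = z³)
h(B) = 11/2 + B² (h(B) = (B² + B/(B + B)) + 5 = (B² + B/((2*B))) + 5 = (B² + (1/(2*B))*B) + 5 = (B² + ½) + 5 = (½ + B²) + 5 = 11/2 + B²)
(h(-42) + 36721)/(S(67) + (19882 - 1*4919)) = ((11/2 + (-42)²) + 36721)/(67³ + (19882 - 1*4919)) = ((11/2 + 1764) + 36721)/(300763 + (19882 - 4919)) = (3539/2 + 36721)/(300763 + 14963) = (76981/2)/315726 = (76981/2)*(1/315726) = 76981/631452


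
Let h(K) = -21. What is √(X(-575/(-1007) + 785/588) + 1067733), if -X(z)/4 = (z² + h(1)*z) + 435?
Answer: √93447407925271847/296058 ≈ 1032.5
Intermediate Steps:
X(z) = -1740 - 4*z² + 84*z (X(z) = -4*((z² - 21*z) + 435) = -4*(435 + z² - 21*z) = -1740 - 4*z² + 84*z)
√(X(-575/(-1007) + 785/588) + 1067733) = √((-1740 - 4*(-575/(-1007) + 785/588)² + 84*(-575/(-1007) + 785/588)) + 1067733) = √((-1740 - 4*(-575*(-1/1007) + 785*(1/588))² + 84*(-575*(-1/1007) + 785*(1/588))) + 1067733) = √((-1740 - 4*(575/1007 + 785/588)² + 84*(575/1007 + 785/588)) + 1067733) = √((-1740 - 4*(1128595/592116)² + 84*(1128595/592116)) + 1067733) = √((-1740 - 4*1273726674025/350601357456 + 1128595/7049) + 1067733) = √((-1740 - 1273726674025/87650339364 + 1128595/7049) + 1067733) = √(-139751874869965/87650339364 + 1067733) = √(93447407925271847/87650339364) = √93447407925271847/296058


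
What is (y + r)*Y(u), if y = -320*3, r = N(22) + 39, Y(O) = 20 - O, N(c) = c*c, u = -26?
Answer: -20102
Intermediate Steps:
N(c) = c²
r = 523 (r = 22² + 39 = 484 + 39 = 523)
y = -960 (y = -40*24 = -960)
(y + r)*Y(u) = (-960 + 523)*(20 - 1*(-26)) = -437*(20 + 26) = -437*46 = -20102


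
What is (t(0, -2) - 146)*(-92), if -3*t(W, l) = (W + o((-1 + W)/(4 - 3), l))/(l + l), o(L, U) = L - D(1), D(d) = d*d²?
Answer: 40342/3 ≈ 13447.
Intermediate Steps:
D(d) = d³
o(L, U) = -1 + L (o(L, U) = L - 1*1³ = L - 1*1 = L - 1 = -1 + L)
t(W, l) = -(-2 + 2*W)/(6*l) (t(W, l) = -(W + (-1 + (-1 + W)/(4 - 3)))/(3*(l + l)) = -(W + (-1 + (-1 + W)/1))/(3*(2*l)) = -(W + (-1 + (-1 + W)*1))*1/(2*l)/3 = -(W + (-1 + (-1 + W)))*1/(2*l)/3 = -(W + (-2 + W))*1/(2*l)/3 = -(-2 + 2*W)*1/(2*l)/3 = -(-2 + 2*W)/(6*l))
(t(0, -2) - 146)*(-92) = ((⅓)*(1 - 1*0)/(-2) - 146)*(-92) = ((⅓)*(-½)*(1 + 0) - 146)*(-92) = ((⅓)*(-½)*1 - 146)*(-92) = (-⅙ - 146)*(-92) = -877/6*(-92) = 40342/3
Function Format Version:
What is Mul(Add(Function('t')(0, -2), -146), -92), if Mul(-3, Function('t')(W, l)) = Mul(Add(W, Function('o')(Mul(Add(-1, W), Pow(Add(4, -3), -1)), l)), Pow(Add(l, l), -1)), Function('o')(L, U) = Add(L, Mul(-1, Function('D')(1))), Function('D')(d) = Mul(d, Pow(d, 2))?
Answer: Rational(40342, 3) ≈ 13447.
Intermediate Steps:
Function('D')(d) = Pow(d, 3)
Function('o')(L, U) = Add(-1, L) (Function('o')(L, U) = Add(L, Mul(-1, Pow(1, 3))) = Add(L, Mul(-1, 1)) = Add(L, -1) = Add(-1, L))
Function('t')(W, l) = Mul(Rational(-1, 6), Pow(l, -1), Add(-2, Mul(2, W))) (Function('t')(W, l) = Mul(Rational(-1, 3), Mul(Add(W, Add(-1, Mul(Add(-1, W), Pow(Add(4, -3), -1)))), Pow(Add(l, l), -1))) = Mul(Rational(-1, 3), Mul(Add(W, Add(-1, Mul(Add(-1, W), Pow(1, -1)))), Pow(Mul(2, l), -1))) = Mul(Rational(-1, 3), Mul(Add(W, Add(-1, Mul(Add(-1, W), 1))), Mul(Rational(1, 2), Pow(l, -1)))) = Mul(Rational(-1, 3), Mul(Add(W, Add(-1, Add(-1, W))), Mul(Rational(1, 2), Pow(l, -1)))) = Mul(Rational(-1, 3), Mul(Add(W, Add(-2, W)), Mul(Rational(1, 2), Pow(l, -1)))) = Mul(Rational(-1, 3), Mul(Add(-2, Mul(2, W)), Mul(Rational(1, 2), Pow(l, -1)))) = Mul(Rational(-1, 3), Mul(Rational(1, 2), Pow(l, -1), Add(-2, Mul(2, W)))) = Mul(Rational(-1, 6), Pow(l, -1), Add(-2, Mul(2, W))))
Mul(Add(Function('t')(0, -2), -146), -92) = Mul(Add(Mul(Rational(1, 3), Pow(-2, -1), Add(1, Mul(-1, 0))), -146), -92) = Mul(Add(Mul(Rational(1, 3), Rational(-1, 2), Add(1, 0)), -146), -92) = Mul(Add(Mul(Rational(1, 3), Rational(-1, 2), 1), -146), -92) = Mul(Add(Rational(-1, 6), -146), -92) = Mul(Rational(-877, 6), -92) = Rational(40342, 3)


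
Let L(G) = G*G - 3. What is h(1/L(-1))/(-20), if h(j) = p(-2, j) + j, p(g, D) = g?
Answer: ⅛ ≈ 0.12500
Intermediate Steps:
L(G) = -3 + G² (L(G) = G² - 3 = -3 + G²)
h(j) = -2 + j
h(1/L(-1))/(-20) = (-2 + 1/(-3 + (-1)²))/(-20) = (-2 + 1/(-3 + 1))*(-1/20) = (-2 + 1/(-2))*(-1/20) = (-2 - ½)*(-1/20) = -5/2*(-1/20) = ⅛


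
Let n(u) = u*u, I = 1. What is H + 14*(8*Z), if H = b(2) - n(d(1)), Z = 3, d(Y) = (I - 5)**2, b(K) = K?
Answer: 82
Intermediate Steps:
d(Y) = 16 (d(Y) = (1 - 5)**2 = (-4)**2 = 16)
n(u) = u**2
H = -254 (H = 2 - 1*16**2 = 2 - 1*256 = 2 - 256 = -254)
H + 14*(8*Z) = -254 + 14*(8*3) = -254 + 14*24 = -254 + 336 = 82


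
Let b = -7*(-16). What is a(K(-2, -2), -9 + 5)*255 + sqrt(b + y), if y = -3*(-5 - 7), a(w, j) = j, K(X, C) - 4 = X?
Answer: -1020 + 2*sqrt(37) ≈ -1007.8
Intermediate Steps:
K(X, C) = 4 + X
y = 36 (y = -3*(-12) = 36)
b = 112
a(K(-2, -2), -9 + 5)*255 + sqrt(b + y) = (-9 + 5)*255 + sqrt(112 + 36) = -4*255 + sqrt(148) = -1020 + 2*sqrt(37)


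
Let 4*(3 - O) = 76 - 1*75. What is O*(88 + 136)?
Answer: 616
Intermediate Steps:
O = 11/4 (O = 3 - (76 - 1*75)/4 = 3 - (76 - 75)/4 = 3 - 1/4*1 = 3 - 1/4 = 11/4 ≈ 2.7500)
O*(88 + 136) = 11*(88 + 136)/4 = (11/4)*224 = 616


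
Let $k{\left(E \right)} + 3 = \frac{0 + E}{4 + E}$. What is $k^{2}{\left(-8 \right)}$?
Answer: $1$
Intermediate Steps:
$k{\left(E \right)} = -3 + \frac{E}{4 + E}$ ($k{\left(E \right)} = -3 + \frac{0 + E}{4 + E} = -3 + \frac{E}{4 + E}$)
$k^{2}{\left(-8 \right)} = \left(\frac{2 \left(-6 - -8\right)}{4 - 8}\right)^{2} = \left(\frac{2 \left(-6 + 8\right)}{-4}\right)^{2} = \left(2 \left(- \frac{1}{4}\right) 2\right)^{2} = \left(-1\right)^{2} = 1$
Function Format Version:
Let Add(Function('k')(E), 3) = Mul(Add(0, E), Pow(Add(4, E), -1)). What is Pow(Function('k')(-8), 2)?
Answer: 1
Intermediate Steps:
Function('k')(E) = Add(-3, Mul(E, Pow(Add(4, E), -1))) (Function('k')(E) = Add(-3, Mul(Add(0, E), Pow(Add(4, E), -1))) = Add(-3, Mul(E, Pow(Add(4, E), -1))))
Pow(Function('k')(-8), 2) = Pow(Mul(2, Pow(Add(4, -8), -1), Add(-6, Mul(-1, -8))), 2) = Pow(Mul(2, Pow(-4, -1), Add(-6, 8)), 2) = Pow(Mul(2, Rational(-1, 4), 2), 2) = Pow(-1, 2) = 1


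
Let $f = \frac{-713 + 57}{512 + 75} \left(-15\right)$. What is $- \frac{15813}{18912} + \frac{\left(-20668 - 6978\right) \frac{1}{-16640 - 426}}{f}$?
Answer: $- \frac{1063659637}{1438352160} \approx -0.7395$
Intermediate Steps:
$f = \frac{9840}{587}$ ($f = - \frac{656}{587} \left(-15\right) = \left(-656\right) \frac{1}{587} \left(-15\right) = \left(- \frac{656}{587}\right) \left(-15\right) = \frac{9840}{587} \approx 16.763$)
$- \frac{15813}{18912} + \frac{\left(-20668 - 6978\right) \frac{1}{-16640 - 426}}{f} = - \frac{15813}{18912} + \frac{\left(-20668 - 6978\right) \frac{1}{-16640 - 426}}{\frac{9840}{587}} = \left(-15813\right) \frac{1}{18912} + - \frac{27646}{-17066} \cdot \frac{587}{9840} = - \frac{5271}{6304} + \left(-27646\right) \left(- \frac{1}{17066}\right) \frac{587}{9840} = - \frac{5271}{6304} + \frac{601}{371} \cdot \frac{587}{9840} = - \frac{5271}{6304} + \frac{352787}{3650640} = - \frac{1063659637}{1438352160}$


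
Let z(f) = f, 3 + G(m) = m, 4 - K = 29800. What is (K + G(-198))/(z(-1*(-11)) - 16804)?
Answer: 29997/16793 ≈ 1.7863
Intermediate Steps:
K = -29796 (K = 4 - 1*29800 = 4 - 29800 = -29796)
G(m) = -3 + m
(K + G(-198))/(z(-1*(-11)) - 16804) = (-29796 + (-3 - 198))/(-1*(-11) - 16804) = (-29796 - 201)/(11 - 16804) = -29997/(-16793) = -29997*(-1/16793) = 29997/16793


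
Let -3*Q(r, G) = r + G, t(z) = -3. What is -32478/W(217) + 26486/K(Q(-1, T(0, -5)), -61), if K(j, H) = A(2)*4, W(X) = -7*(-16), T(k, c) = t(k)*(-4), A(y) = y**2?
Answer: 38231/28 ≈ 1365.4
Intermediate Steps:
T(k, c) = 12 (T(k, c) = -3*(-4) = 12)
W(X) = 112
Q(r, G) = -G/3 - r/3 (Q(r, G) = -(r + G)/3 = -(G + r)/3 = -G/3 - r/3)
K(j, H) = 16 (K(j, H) = 2**2*4 = 4*4 = 16)
-32478/W(217) + 26486/K(Q(-1, T(0, -5)), -61) = -32478/112 + 26486/16 = -32478*1/112 + 26486*(1/16) = -16239/56 + 13243/8 = 38231/28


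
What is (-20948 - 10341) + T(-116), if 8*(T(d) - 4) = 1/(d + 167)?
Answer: -12764279/408 ≈ -31285.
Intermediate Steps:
T(d) = 4 + 1/(8*(167 + d)) (T(d) = 4 + 1/(8*(d + 167)) = 4 + 1/(8*(167 + d)))
(-20948 - 10341) + T(-116) = (-20948 - 10341) + (5345 + 32*(-116))/(8*(167 - 116)) = -31289 + (⅛)*(5345 - 3712)/51 = -31289 + (⅛)*(1/51)*1633 = -31289 + 1633/408 = -12764279/408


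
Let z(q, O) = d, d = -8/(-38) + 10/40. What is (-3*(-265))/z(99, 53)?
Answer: 12084/7 ≈ 1726.3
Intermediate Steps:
d = 35/76 (d = -8*(-1/38) + 10*(1/40) = 4/19 + 1/4 = 35/76 ≈ 0.46053)
z(q, O) = 35/76
(-3*(-265))/z(99, 53) = (-3*(-265))/(35/76) = 795*(76/35) = 12084/7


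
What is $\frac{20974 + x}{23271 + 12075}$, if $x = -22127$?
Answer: $- \frac{1153}{35346} \approx -0.03262$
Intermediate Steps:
$\frac{20974 + x}{23271 + 12075} = \frac{20974 - 22127}{23271 + 12075} = - \frac{1153}{35346}$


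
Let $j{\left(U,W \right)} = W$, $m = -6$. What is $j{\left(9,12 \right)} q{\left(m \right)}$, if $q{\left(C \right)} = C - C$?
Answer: $0$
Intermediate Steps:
$q{\left(C \right)} = 0$
$j{\left(9,12 \right)} q{\left(m \right)} = 12 \cdot 0 = 0$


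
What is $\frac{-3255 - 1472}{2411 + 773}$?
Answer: $- \frac{4727}{3184} \approx -1.4846$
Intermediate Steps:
$\frac{-3255 - 1472}{2411 + 773} = - \frac{4727}{3184}$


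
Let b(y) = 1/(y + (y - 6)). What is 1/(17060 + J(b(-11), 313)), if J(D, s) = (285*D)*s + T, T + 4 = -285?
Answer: 28/380383 ≈ 7.3610e-5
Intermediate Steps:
b(y) = 1/(-6 + 2*y) (b(y) = 1/(y + (-6 + y)) = 1/(-6 + 2*y))
T = -289 (T = -4 - 285 = -289)
J(D, s) = -289 + 285*D*s (J(D, s) = (285*D)*s - 289 = 285*D*s - 289 = -289 + 285*D*s)
1/(17060 + J(b(-11), 313)) = 1/(17060 + (-289 + 285*(1/(2*(-3 - 11)))*313)) = 1/(17060 + (-289 + 285*((½)/(-14))*313)) = 1/(17060 + (-289 + 285*((½)*(-1/14))*313)) = 1/(17060 + (-289 + 285*(-1/28)*313)) = 1/(17060 + (-289 - 89205/28)) = 1/(17060 - 97297/28) = 1/(380383/28) = 28/380383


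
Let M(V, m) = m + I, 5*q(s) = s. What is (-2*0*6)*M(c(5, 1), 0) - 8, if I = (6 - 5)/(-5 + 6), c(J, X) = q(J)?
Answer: -8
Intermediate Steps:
q(s) = s/5
c(J, X) = J/5
I = 1 (I = 1/1 = 1*1 = 1)
M(V, m) = 1 + m (M(V, m) = m + 1 = 1 + m)
(-2*0*6)*M(c(5, 1), 0) - 8 = (-2*0*6)*(1 + 0) - 8 = (0*6)*1 - 8 = 0*1 - 8 = 0 - 8 = -8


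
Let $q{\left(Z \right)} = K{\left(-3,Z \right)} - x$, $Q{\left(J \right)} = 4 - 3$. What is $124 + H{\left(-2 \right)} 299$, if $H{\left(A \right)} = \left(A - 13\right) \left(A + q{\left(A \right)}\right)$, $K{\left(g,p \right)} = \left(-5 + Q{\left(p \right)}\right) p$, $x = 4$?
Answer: $-8846$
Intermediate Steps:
$Q{\left(J \right)} = 1$ ($Q{\left(J \right)} = 4 - 3 = 1$)
$K{\left(g,p \right)} = - 4 p$ ($K{\left(g,p \right)} = \left(-5 + 1\right) p = - 4 p$)
$q{\left(Z \right)} = -4 - 4 Z$ ($q{\left(Z \right)} = - 4 Z - 4 = -4 - 4 Z$)
$H{\left(A \right)} = \left(-13 + A\right) \left(-4 - 3 A\right)$ ($H{\left(A \right)} = \left(A - 13\right) \left(A - \left(4 + 4 A\right)\right) = \left(-13 + A\right) \left(-4 - 3 A\right)$)
$124 + H{\left(-2 \right)} 299 = 124 + \left(52 - 3 \left(-2\right)^{2} + 35 \left(-2\right)\right) 299 = 124 + \left(52 - 12 - 70\right) 299 = 124 - 8970 = -8846$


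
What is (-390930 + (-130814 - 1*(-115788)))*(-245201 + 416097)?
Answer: -69376256576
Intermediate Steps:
(-390930 + (-130814 - 1*(-115788)))*(-245201 + 416097) = (-390930 + (-130814 + 115788))*170896 = (-390930 - 15026)*170896 = -405956*170896 = -69376256576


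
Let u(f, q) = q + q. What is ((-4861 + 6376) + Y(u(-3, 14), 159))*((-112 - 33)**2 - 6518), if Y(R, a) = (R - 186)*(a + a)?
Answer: -706911603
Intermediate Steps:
u(f, q) = 2*q
Y(R, a) = 2*a*(-186 + R) (Y(R, a) = (-186 + R)*(2*a) = 2*a*(-186 + R))
((-4861 + 6376) + Y(u(-3, 14), 159))*((-112 - 33)**2 - 6518) = ((-4861 + 6376) + 2*159*(-186 + 2*14))*((-112 - 33)**2 - 6518) = (1515 + 2*159*(-186 + 28))*((-145)**2 - 6518) = (1515 + 2*159*(-158))*(21025 - 6518) = (1515 - 50244)*14507 = -48729*14507 = -706911603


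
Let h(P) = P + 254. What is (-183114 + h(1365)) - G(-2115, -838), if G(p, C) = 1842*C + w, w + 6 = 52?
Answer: 1362055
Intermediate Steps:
w = 46 (w = -6 + 52 = 46)
h(P) = 254 + P
G(p, C) = 46 + 1842*C (G(p, C) = 1842*C + 46 = 46 + 1842*C)
(-183114 + h(1365)) - G(-2115, -838) = (-183114 + (254 + 1365)) - (46 + 1842*(-838)) = (-183114 + 1619) - (46 - 1543596) = -181495 - 1*(-1543550) = -181495 + 1543550 = 1362055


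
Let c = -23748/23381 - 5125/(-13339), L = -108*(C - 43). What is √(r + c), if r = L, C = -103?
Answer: √1533670015970655549235/311879159 ≈ 125.57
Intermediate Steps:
L = 15768 (L = -108*(-103 - 43) = -108*(-146) = 15768)
r = 15768
c = -196946947/311879159 (c = -23748*1/23381 - 5125*(-1/13339) = -23748/23381 + 5125/13339 = -196946947/311879159 ≈ -0.63148)
√(r + c) = √(15768 - 196946947/311879159) = √(4917513632165/311879159) = √1533670015970655549235/311879159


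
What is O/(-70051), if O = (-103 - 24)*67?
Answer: 8509/70051 ≈ 0.12147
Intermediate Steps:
O = -8509 (O = -127*67 = -8509)
O/(-70051) = -8509/(-70051) = -8509*(-1/70051) = 8509/70051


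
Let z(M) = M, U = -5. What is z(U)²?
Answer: 25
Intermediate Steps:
z(U)² = (-5)² = 25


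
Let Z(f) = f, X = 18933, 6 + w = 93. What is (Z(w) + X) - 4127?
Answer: 14893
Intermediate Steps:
w = 87 (w = -6 + 93 = 87)
(Z(w) + X) - 4127 = (87 + 18933) - 4127 = 19020 - 4127 = 14893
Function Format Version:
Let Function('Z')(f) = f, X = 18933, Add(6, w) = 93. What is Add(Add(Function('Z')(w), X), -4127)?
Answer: 14893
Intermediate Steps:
w = 87 (w = Add(-6, 93) = 87)
Add(Add(Function('Z')(w), X), -4127) = Add(Add(87, 18933), -4127) = Add(19020, -4127) = 14893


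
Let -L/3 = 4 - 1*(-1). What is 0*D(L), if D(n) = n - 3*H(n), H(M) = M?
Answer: 0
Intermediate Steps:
L = -15 (L = -3*(4 - 1*(-1)) = -3*(4 + 1) = -3*5 = -15)
D(n) = -2*n (D(n) = n - 3*n = -2*n)
0*D(L) = 0*(-2*(-15)) = 0*30 = 0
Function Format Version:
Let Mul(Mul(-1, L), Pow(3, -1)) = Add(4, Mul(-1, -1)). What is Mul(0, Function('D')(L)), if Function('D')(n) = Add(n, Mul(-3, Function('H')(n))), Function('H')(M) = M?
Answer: 0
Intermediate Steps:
L = -15 (L = Mul(-3, Add(4, Mul(-1, -1))) = Mul(-3, Add(4, 1)) = Mul(-3, 5) = -15)
Function('D')(n) = Mul(-2, n) (Function('D')(n) = Add(n, Mul(-3, n)) = Mul(-2, n))
Mul(0, Function('D')(L)) = Mul(0, Mul(-2, -15)) = Mul(0, 30) = 0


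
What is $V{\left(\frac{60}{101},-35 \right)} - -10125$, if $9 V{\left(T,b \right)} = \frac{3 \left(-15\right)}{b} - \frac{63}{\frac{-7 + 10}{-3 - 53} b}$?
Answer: $\frac{1062748}{105} \approx 10121.0$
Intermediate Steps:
$V{\left(T,b \right)} = \frac{377}{3 b}$ ($V{\left(T,b \right)} = \frac{\frac{3 \left(-15\right)}{b} - \frac{63}{\frac{-7 + 10}{-3 - 53} b}}{9} = \frac{- \frac{45}{b} - \frac{63}{\frac{3}{-56} b}}{9} = \frac{- \frac{45}{b} - \frac{63}{3 \left(- \frac{1}{56}\right) b}}{9} = \frac{- \frac{45}{b} - \frac{63}{\left(- \frac{3}{56}\right) b}}{9} = \frac{- \frac{45}{b} - 63 \left(- \frac{56}{3 b}\right)}{9} = \frac{- \frac{45}{b} + \frac{1176}{b}}{9} = \frac{1131 \frac{1}{b}}{9} = \frac{377}{3 b}$)
$V{\left(\frac{60}{101},-35 \right)} - -10125 = \frac{377}{3 \left(-35\right)} - -10125 = \frac{377}{3} \left(- \frac{1}{35}\right) + 10125 = - \frac{377}{105} + 10125 = \frac{1062748}{105}$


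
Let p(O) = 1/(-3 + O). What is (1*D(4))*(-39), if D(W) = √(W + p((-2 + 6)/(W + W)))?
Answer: -117*√10/5 ≈ -73.997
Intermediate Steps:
D(W) = √(W + 1/(-3 + 2/W)) (D(W) = √(W + 1/(-3 + (-2 + 6)/(W + W))) = √(W + 1/(-3 + 4/((2*W)))) = √(W + 1/(-3 + 4*(1/(2*W)))) = √(W + 1/(-3 + 2/W)))
(1*D(4))*(-39) = (1*√(4*(-3 + 3*4)/(-2 + 3*4)))*(-39) = (1*√(4*(-3 + 12)/(-2 + 12)))*(-39) = (1*√(4*9/10))*(-39) = (1*√(4*(⅒)*9))*(-39) = (1*√(18/5))*(-39) = (1*(3*√10/5))*(-39) = (3*√10/5)*(-39) = -117*√10/5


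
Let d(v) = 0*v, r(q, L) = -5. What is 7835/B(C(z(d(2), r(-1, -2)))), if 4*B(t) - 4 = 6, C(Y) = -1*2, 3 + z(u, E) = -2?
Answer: 3134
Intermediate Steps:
d(v) = 0
z(u, E) = -5 (z(u, E) = -3 - 2 = -5)
C(Y) = -2
B(t) = 5/2 (B(t) = 1 + (¼)*6 = 1 + 3/2 = 5/2)
7835/B(C(z(d(2), r(-1, -2)))) = 7835/(5/2) = 7835*(⅖) = 3134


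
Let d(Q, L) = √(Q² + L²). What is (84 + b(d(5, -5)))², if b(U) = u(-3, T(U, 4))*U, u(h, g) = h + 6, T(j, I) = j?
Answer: 7506 + 2520*√2 ≈ 11070.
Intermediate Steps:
u(h, g) = 6 + h
d(Q, L) = √(L² + Q²)
b(U) = 3*U (b(U) = (6 - 3)*U = 3*U)
(84 + b(d(5, -5)))² = (84 + 3*√((-5)² + 5²))² = (84 + 3*√(25 + 25))² = (84 + 3*√50)² = (84 + 3*(5*√2))² = (84 + 15*√2)²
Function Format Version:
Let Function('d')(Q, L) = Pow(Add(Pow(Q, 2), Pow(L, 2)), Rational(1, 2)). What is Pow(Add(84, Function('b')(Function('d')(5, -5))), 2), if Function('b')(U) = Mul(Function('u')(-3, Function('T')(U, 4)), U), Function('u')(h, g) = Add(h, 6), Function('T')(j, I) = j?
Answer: Add(7506, Mul(2520, Pow(2, Rational(1, 2)))) ≈ 11070.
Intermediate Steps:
Function('u')(h, g) = Add(6, h)
Function('d')(Q, L) = Pow(Add(Pow(L, 2), Pow(Q, 2)), Rational(1, 2))
Function('b')(U) = Mul(3, U) (Function('b')(U) = Mul(Add(6, -3), U) = Mul(3, U))
Pow(Add(84, Function('b')(Function('d')(5, -5))), 2) = Pow(Add(84, Mul(3, Pow(Add(Pow(-5, 2), Pow(5, 2)), Rational(1, 2)))), 2) = Pow(Add(84, Mul(3, Pow(Add(25, 25), Rational(1, 2)))), 2) = Pow(Add(84, Mul(3, Pow(50, Rational(1, 2)))), 2) = Pow(Add(84, Mul(3, Mul(5, Pow(2, Rational(1, 2))))), 2) = Pow(Add(84, Mul(15, Pow(2, Rational(1, 2)))), 2)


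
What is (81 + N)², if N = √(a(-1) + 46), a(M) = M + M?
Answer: 6605 + 324*√11 ≈ 7679.6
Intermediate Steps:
a(M) = 2*M
N = 2*√11 (N = √(2*(-1) + 46) = √(-2 + 46) = √44 = 2*√11 ≈ 6.6332)
(81 + N)² = (81 + 2*√11)²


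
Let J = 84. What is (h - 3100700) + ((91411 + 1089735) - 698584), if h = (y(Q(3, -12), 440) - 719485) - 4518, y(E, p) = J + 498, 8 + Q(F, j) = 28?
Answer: -3341559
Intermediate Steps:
Q(F, j) = 20 (Q(F, j) = -8 + 28 = 20)
y(E, p) = 582 (y(E, p) = 84 + 498 = 582)
h = -723421 (h = (582 - 719485) - 4518 = -718903 - 4518 = -723421)
(h - 3100700) + ((91411 + 1089735) - 698584) = (-723421 - 3100700) + ((91411 + 1089735) - 698584) = -3824121 + (1181146 - 698584) = -3824121 + 482562 = -3341559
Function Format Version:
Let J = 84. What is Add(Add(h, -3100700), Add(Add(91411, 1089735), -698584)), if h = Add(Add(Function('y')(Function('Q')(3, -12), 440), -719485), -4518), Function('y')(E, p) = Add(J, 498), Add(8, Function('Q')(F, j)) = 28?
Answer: -3341559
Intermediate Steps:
Function('Q')(F, j) = 20 (Function('Q')(F, j) = Add(-8, 28) = 20)
Function('y')(E, p) = 582 (Function('y')(E, p) = Add(84, 498) = 582)
h = -723421 (h = Add(Add(582, -719485), -4518) = Add(-718903, -4518) = -723421)
Add(Add(h, -3100700), Add(Add(91411, 1089735), -698584)) = Add(Add(-723421, -3100700), Add(Add(91411, 1089735), -698584)) = Add(-3824121, Add(1181146, -698584)) = Add(-3824121, 482562) = -3341559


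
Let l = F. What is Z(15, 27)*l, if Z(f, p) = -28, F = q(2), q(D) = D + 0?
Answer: -56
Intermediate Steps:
q(D) = D
F = 2
l = 2
Z(15, 27)*l = -28*2 = -56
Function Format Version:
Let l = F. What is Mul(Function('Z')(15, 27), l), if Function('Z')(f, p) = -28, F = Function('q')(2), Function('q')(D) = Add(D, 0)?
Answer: -56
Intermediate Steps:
Function('q')(D) = D
F = 2
l = 2
Mul(Function('Z')(15, 27), l) = Mul(-28, 2) = -56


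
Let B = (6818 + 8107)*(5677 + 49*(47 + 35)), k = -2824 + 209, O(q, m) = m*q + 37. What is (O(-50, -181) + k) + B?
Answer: 144704347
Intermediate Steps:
O(q, m) = 37 + m*q
k = -2615
B = 144697875 (B = 14925*(5677 + 49*82) = 14925*(5677 + 4018) = 14925*9695 = 144697875)
(O(-50, -181) + k) + B = ((37 - 181*(-50)) - 2615) + 144697875 = ((37 + 9050) - 2615) + 144697875 = (9087 - 2615) + 144697875 = 6472 + 144697875 = 144704347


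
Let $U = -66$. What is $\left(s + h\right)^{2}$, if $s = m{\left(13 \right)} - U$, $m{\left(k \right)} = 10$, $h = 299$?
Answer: $140625$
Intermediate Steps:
$s = 76$ ($s = 10 - -66 = 10 + 66 = 76$)
$\left(s + h\right)^{2} = \left(76 + 299\right)^{2} = 375^{2} = 140625$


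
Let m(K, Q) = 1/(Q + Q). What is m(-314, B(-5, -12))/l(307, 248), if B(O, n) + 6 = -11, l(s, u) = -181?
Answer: 1/6154 ≈ 0.00016250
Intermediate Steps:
B(O, n) = -17 (B(O, n) = -6 - 11 = -17)
m(K, Q) = 1/(2*Q)
m(-314, B(-5, -12))/l(307, 248) = ((½)/(-17))/(-181) = ((½)*(-1/17))*(-1/181) = -1/34*(-1/181) = 1/6154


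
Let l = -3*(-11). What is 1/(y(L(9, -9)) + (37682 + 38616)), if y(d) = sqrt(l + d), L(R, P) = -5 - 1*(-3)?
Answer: 76298/5821384773 - sqrt(31)/5821384773 ≈ 1.3106e-5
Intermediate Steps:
L(R, P) = -2 (L(R, P) = -5 + 3 = -2)
l = 33
y(d) = sqrt(33 + d)
1/(y(L(9, -9)) + (37682 + 38616)) = 1/(sqrt(33 - 2) + (37682 + 38616)) = 1/(sqrt(31) + 76298) = 1/(76298 + sqrt(31))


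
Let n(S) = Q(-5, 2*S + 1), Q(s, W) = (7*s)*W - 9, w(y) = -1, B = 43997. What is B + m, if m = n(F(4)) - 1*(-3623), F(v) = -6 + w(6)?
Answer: 48066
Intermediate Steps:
F(v) = -7 (F(v) = -6 - 1 = -7)
Q(s, W) = -9 + 7*W*s (Q(s, W) = 7*W*s - 9 = -9 + 7*W*s)
n(S) = -44 - 70*S (n(S) = -9 + 7*(2*S + 1)*(-5) = -9 + 7*(1 + 2*S)*(-5) = -9 + (-35 - 70*S) = -44 - 70*S)
m = 4069 (m = (-44 - 70*(-7)) - 1*(-3623) = (-44 + 490) + 3623 = 446 + 3623 = 4069)
B + m = 43997 + 4069 = 48066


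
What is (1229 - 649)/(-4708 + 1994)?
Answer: -290/1357 ≈ -0.21371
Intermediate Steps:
(1229 - 649)/(-4708 + 1994) = 580/(-2714) = 580*(-1/2714) = -290/1357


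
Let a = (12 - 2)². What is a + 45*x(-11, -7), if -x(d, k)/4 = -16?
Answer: 2980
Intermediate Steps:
x(d, k) = 64 (x(d, k) = -4*(-16) = 64)
a = 100 (a = 10² = 100)
a + 45*x(-11, -7) = 100 + 45*64 = 100 + 2880 = 2980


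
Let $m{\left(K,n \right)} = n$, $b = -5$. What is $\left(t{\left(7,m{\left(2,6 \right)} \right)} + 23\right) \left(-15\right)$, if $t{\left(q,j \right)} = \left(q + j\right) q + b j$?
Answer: $-1260$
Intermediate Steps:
$t{\left(q,j \right)} = - 5 j + q \left(j + q\right)$ ($t{\left(q,j \right)} = \left(q + j\right) q - 5 j = \left(j + q\right) q - 5 j = q \left(j + q\right) - 5 j = - 5 j + q \left(j + q\right)$)
$\left(t{\left(7,m{\left(2,6 \right)} \right)} + 23\right) \left(-15\right) = \left(\left(7^{2} - 30 + 6 \cdot 7\right) + 23\right) \left(-15\right) = \left(\left(49 - 30 + 42\right) + 23\right) \left(-15\right) = \left(61 + 23\right) \left(-15\right) = 84 \left(-15\right) = -1260$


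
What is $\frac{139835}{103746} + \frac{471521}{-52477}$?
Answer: $- \frac{41580296371}{5444278842} \approx -7.6374$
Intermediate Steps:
$\frac{139835}{103746} + \frac{471521}{-52477} = 139835 \cdot \frac{1}{103746} + 471521 \left(- \frac{1}{52477}\right) = \frac{139835}{103746} - \frac{471521}{52477} = - \frac{41580296371}{5444278842}$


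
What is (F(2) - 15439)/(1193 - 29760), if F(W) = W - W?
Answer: 15439/28567 ≈ 0.54045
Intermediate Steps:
F(W) = 0
(F(2) - 15439)/(1193 - 29760) = (0 - 15439)/(1193 - 29760) = -15439/(-28567) = -15439*(-1/28567) = 15439/28567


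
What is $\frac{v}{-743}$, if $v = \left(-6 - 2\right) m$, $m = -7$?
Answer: $- \frac{56}{743} \approx -0.07537$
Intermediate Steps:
$v = 56$ ($v = \left(-6 - 2\right) \left(-7\right) = \left(-8\right) \left(-7\right) = 56$)
$\frac{v}{-743} = \frac{56}{-743} = 56 \left(- \frac{1}{743}\right) = - \frac{56}{743}$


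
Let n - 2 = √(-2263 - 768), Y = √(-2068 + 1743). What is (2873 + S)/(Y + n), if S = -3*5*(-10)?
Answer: 3023/(2 + I*√3031 + 5*I*√13) ≈ 1.1311 - 41.333*I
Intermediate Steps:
Y = 5*I*√13 (Y = √(-325) = 5*I*√13 ≈ 18.028*I)
S = 150 (S = -15*(-10) = 150)
n = 2 + I*√3031 (n = 2 + √(-2263 - 768) = 2 + √(-3031) = 2 + I*√3031 ≈ 2.0 + 55.055*I)
(2873 + S)/(Y + n) = (2873 + 150)/(5*I*√13 + (2 + I*√3031)) = 3023/(2 + I*√3031 + 5*I*√13)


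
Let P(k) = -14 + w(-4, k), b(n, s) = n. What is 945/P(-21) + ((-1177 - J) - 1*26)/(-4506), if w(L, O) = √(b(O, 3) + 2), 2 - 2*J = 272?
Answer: (-707203*I + 178*√19)/(751*(√19 + 14*I)) ≈ -61.298 - 19.159*I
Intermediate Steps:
J = -135 (J = 1 - ½*272 = 1 - 136 = -135)
w(L, O) = √(2 + O) (w(L, O) = √(O + 2) = √(2 + O))
P(k) = -14 + √(2 + k)
945/P(-21) + ((-1177 - J) - 1*26)/(-4506) = 945/(-14 + √(2 - 21)) + ((-1177 - 1*(-135)) - 1*26)/(-4506) = 945/(-14 + √(-19)) + ((-1177 + 135) - 26)*(-1/4506) = 945/(-14 + I*√19) + (-1042 - 26)*(-1/4506) = 945/(-14 + I*√19) - 1068*(-1/4506) = 945/(-14 + I*√19) + 178/751 = 178/751 + 945/(-14 + I*√19)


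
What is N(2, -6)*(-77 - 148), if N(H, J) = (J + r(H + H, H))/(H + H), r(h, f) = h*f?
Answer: -225/2 ≈ -112.50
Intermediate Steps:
r(h, f) = f*h
N(H, J) = (J + 2*H²)/(2*H) (N(H, J) = (J + H*(H + H))/(H + H) = (J + H*(2*H))/((2*H)) = (J + 2*H²)*(1/(2*H)) = (J + 2*H²)/(2*H))
N(2, -6)*(-77 - 148) = (2 + (½)*(-6)/2)*(-77 - 148) = (2 + (½)*(-6)*(½))*(-225) = (2 - 3/2)*(-225) = (½)*(-225) = -225/2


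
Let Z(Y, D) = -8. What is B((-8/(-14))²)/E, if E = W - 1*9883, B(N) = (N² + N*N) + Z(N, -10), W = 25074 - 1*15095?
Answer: -779/9604 ≈ -0.081112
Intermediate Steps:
W = 9979 (W = 25074 - 15095 = 9979)
B(N) = -8 + 2*N² (B(N) = (N² + N*N) - 8 = (N² + N²) - 8 = 2*N² - 8 = -8 + 2*N²)
E = 96 (E = 9979 - 1*9883 = 9979 - 9883 = 96)
B((-8/(-14))²)/E = (-8 + 2*((-8/(-14))²)²)/96 = (-8 + 2*((-8*(-1/14))²)²)*(1/96) = (-8 + 2*((4/7)²)²)*(1/96) = (-8 + 2*(16/49)²)*(1/96) = (-8 + 2*(256/2401))*(1/96) = (-8 + 512/2401)*(1/96) = -18696/2401*1/96 = -779/9604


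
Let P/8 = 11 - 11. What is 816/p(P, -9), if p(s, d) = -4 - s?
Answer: -204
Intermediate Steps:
P = 0 (P = 8*(11 - 11) = 8*0 = 0)
816/p(P, -9) = 816/(-4 - 1*0) = 816/(-4 + 0) = 816/(-4) = 816*(-1/4) = -204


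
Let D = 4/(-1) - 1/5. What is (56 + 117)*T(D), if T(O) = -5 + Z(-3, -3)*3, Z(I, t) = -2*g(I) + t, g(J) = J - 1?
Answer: 1730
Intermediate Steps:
g(J) = -1 + J
D = -21/5 (D = 4*(-1) - 1*⅕ = -4 - ⅕ = -21/5 ≈ -4.2000)
Z(I, t) = 2 + t - 2*I (Z(I, t) = -2*(-1 + I) + t = (2 - 2*I) + t = 2 + t - 2*I)
T(O) = 10 (T(O) = -5 + (2 - 3 - 2*(-3))*3 = -5 + (2 - 3 + 6)*3 = -5 + 5*3 = -5 + 15 = 10)
(56 + 117)*T(D) = (56 + 117)*10 = 173*10 = 1730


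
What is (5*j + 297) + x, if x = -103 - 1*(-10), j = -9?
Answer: 159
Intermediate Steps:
x = -93 (x = -103 + 10 = -93)
(5*j + 297) + x = (5*(-9) + 297) - 93 = (-45 + 297) - 93 = 252 - 93 = 159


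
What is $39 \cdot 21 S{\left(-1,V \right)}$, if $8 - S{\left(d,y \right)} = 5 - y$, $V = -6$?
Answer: $-2457$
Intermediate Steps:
$S{\left(d,y \right)} = 3 + y$ ($S{\left(d,y \right)} = 8 - \left(5 - y\right) = 8 + \left(-5 + y\right) = 3 + y$)
$39 \cdot 21 S{\left(-1,V \right)} = 39 \cdot 21 \left(3 - 6\right) = 819 \left(-3\right) = -2457$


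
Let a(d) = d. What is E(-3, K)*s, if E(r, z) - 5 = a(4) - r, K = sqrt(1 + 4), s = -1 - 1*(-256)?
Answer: 3060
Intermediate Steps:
s = 255 (s = -1 + 256 = 255)
K = sqrt(5) ≈ 2.2361
E(r, z) = 9 - r (E(r, z) = 5 + (4 - r) = 9 - r)
E(-3, K)*s = (9 - 1*(-3))*255 = (9 + 3)*255 = 12*255 = 3060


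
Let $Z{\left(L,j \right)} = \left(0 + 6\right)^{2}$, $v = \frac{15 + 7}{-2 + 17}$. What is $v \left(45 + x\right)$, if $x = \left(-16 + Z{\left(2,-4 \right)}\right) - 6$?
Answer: $\frac{1298}{15} \approx 86.533$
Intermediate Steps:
$v = \frac{22}{15} \approx 1.4667$
$Z{\left(L,j \right)} = 36$ ($Z{\left(L,j \right)} = 6^{2} = 36$)
$x = 14$ ($x = \left(-16 + 36\right) - 6 = 20 - 6 = 14$)
$v \left(45 + x\right) = \frac{22 \left(45 + 14\right)}{15} = \frac{22}{15} \cdot 59 = \frac{1298}{15}$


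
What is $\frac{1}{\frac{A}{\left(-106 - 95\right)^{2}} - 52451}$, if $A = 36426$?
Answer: $- \frac{13467}{706345475} \approx -1.9066 \cdot 10^{-5}$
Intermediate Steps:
$\frac{1}{\frac{A}{\left(-106 - 95\right)^{2}} - 52451} = \frac{1}{\frac{36426}{\left(-106 - 95\right)^{2}} - 52451} = \frac{1}{\frac{36426}{\left(-201\right)^{2}} - 52451} = \frac{1}{\frac{36426}{40401} - 52451} = \frac{1}{36426 \cdot \frac{1}{40401} - 52451} = \frac{1}{\frac{12142}{13467} - 52451} = \frac{1}{- \frac{706345475}{13467}} = - \frac{13467}{706345475}$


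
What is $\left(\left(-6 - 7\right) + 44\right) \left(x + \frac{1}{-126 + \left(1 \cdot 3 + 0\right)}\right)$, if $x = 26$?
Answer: $\frac{99107}{123} \approx 805.75$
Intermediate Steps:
$\left(\left(-6 - 7\right) + 44\right) \left(x + \frac{1}{-126 + \left(1 \cdot 3 + 0\right)}\right) = \left(\left(-6 - 7\right) + 44\right) \left(26 + \frac{1}{-126 + \left(1 \cdot 3 + 0\right)}\right) = \left(-13 + 44\right) \left(26 + \frac{1}{-126 + \left(3 + 0\right)}\right) = 31 \left(26 + \frac{1}{-126 + 3}\right) = 31 \left(26 + \frac{1}{-123}\right) = 31 \left(26 - \frac{1}{123}\right) = 31 \cdot \frac{3197}{123} = \frac{99107}{123}$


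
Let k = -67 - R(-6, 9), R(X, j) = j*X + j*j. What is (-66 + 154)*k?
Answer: -8272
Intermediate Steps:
R(X, j) = j² + X*j (R(X, j) = X*j + j² = j² + X*j)
k = -94 (k = -67 - 9*(-6 + 9) = -67 - 9*3 = -67 - 1*27 = -67 - 27 = -94)
(-66 + 154)*k = (-66 + 154)*(-94) = 88*(-94) = -8272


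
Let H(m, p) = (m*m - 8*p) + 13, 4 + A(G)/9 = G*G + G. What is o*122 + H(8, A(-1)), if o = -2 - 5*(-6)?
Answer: 3781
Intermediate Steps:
o = 28 (o = -2 + 30 = 28)
A(G) = -36 + 9*G + 9*G² (A(G) = -36 + 9*(G*G + G) = -36 + 9*(G² + G) = -36 + 9*(G + G²) = -36 + (9*G + 9*G²) = -36 + 9*G + 9*G²)
H(m, p) = 13 + m² - 8*p (H(m, p) = (m² - 8*p) + 13 = 13 + m² - 8*p)
o*122 + H(8, A(-1)) = 28*122 + (13 + 8² - 8*(-36 + 9*(-1) + 9*(-1)²)) = 3416 + (13 + 64 - 8*(-36 - 9 + 9*1)) = 3416 + (13 + 64 - 8*(-36 - 9 + 9)) = 3416 + (13 + 64 - 8*(-36)) = 3416 + (13 + 64 + 288) = 3416 + 365 = 3781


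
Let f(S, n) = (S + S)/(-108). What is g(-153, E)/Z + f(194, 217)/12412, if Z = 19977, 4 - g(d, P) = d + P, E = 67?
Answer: 9407797/2231590716 ≈ 0.0042157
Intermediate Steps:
g(d, P) = 4 - P - d (g(d, P) = 4 - (d + P) = 4 - (P + d) = 4 + (-P - d) = 4 - P - d)
f(S, n) = -S/54 (f(S, n) = (2*S)*(-1/108) = -S/54)
g(-153, E)/Z + f(194, 217)/12412 = (4 - 1*67 - 1*(-153))/19977 - 1/54*194/12412 = (4 - 67 + 153)*(1/19977) - 97/27*1/12412 = 90*(1/19977) - 97/335124 = 30/6659 - 97/335124 = 9407797/2231590716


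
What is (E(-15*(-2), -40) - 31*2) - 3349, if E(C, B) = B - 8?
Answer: -3459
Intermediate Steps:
E(C, B) = -8 + B
(E(-15*(-2), -40) - 31*2) - 3349 = ((-8 - 40) - 31*2) - 3349 = (-48 - 62) - 3349 = -110 - 3349 = -3459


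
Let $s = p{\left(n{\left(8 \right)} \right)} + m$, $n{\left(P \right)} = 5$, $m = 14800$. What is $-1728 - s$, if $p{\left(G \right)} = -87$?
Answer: $-16441$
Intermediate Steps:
$s = 14713$ ($s = -87 + 14800 = 14713$)
$-1728 - s = -1728 - 14713 = -16441$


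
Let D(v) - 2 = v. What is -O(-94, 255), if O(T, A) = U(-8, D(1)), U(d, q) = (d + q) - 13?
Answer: 18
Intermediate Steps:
D(v) = 2 + v
U(d, q) = -13 + d + q
O(T, A) = -18 (O(T, A) = -13 - 8 + (2 + 1) = -13 - 8 + 3 = -18)
-O(-94, 255) = -1*(-18) = 18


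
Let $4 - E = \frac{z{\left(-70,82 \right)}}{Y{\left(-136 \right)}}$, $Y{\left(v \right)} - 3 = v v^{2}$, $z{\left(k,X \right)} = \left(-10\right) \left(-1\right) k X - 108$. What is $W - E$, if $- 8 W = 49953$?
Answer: $- \frac{125734458141}{20123624} \approx -6248.1$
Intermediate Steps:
$W = - \frac{49953}{8}$ ($W = \left(- \frac{1}{8}\right) 49953 = - \frac{49953}{8} \approx -6244.1$)
$z{\left(k,X \right)} = -108 + 10 X k$ ($z{\left(k,X \right)} = 10 k X - 108 = 10 X k - 108 = -108 + 10 X k$)
$Y{\left(v \right)} = 3 + v^{3}$ ($Y{\left(v \right)} = 3 + v v^{2} = 3 + v^{3}$)
$E = \frac{10004304}{2515453}$ ($E = 4 - \frac{-108 + 10 \cdot 82 \left(-70\right)}{3 + \left(-136\right)^{3}} = 4 - \frac{-108 - 57400}{3 - 2515456} = 4 - - \frac{57508}{-2515453} = 4 - \left(-57508\right) \left(- \frac{1}{2515453}\right) = 4 - \frac{57508}{2515453} = \frac{10004304}{2515453} \approx 3.9771$)
$W - E = - \frac{49953}{8} - \frac{10004304}{2515453} = - \frac{125734458141}{20123624}$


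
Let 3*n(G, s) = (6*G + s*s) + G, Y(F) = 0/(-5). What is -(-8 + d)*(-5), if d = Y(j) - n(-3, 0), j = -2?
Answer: -5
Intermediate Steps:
Y(F) = 0 (Y(F) = 0*(-⅕) = 0)
n(G, s) = s²/3 + 7*G/3 (n(G, s) = ((6*G + s*s) + G)/3 = ((6*G + s²) + G)/3 = ((s² + 6*G) + G)/3 = (s² + 7*G)/3 = s²/3 + 7*G/3)
d = 7 (d = 0 - ((⅓)*0² + (7/3)*(-3)) = 0 - ((⅓)*0 - 7) = 0 - (0 - 7) = 0 - 1*(-7) = 0 + 7 = 7)
-(-8 + d)*(-5) = -(-8 + 7)*(-5) = -(-1)*(-5) = -1*5 = -5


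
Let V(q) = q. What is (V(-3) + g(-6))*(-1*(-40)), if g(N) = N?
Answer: -360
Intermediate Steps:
(V(-3) + g(-6))*(-1*(-40)) = (-3 - 6)*(-1*(-40)) = -9*40 = -360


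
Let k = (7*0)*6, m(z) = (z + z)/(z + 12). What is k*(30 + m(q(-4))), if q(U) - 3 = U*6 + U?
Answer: 0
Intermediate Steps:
q(U) = 3 + 7*U (q(U) = 3 + (U*6 + U) = 3 + (6*U + U) = 3 + 7*U)
m(z) = 2*z/(12 + z) (m(z) = (2*z)/(12 + z) = 2*z/(12 + z))
k = 0 (k = 0*6 = 0)
k*(30 + m(q(-4))) = 0*(30 + 2*(3 + 7*(-4))/(12 + (3 + 7*(-4)))) = 0*(30 + 2*(3 - 28)/(12 + (3 - 28))) = 0*(30 + 2*(-25)/(12 - 25)) = 0*(30 + 2*(-25)/(-13)) = 0*(30 + 2*(-25)*(-1/13)) = 0*(30 + 50/13) = 0*(440/13) = 0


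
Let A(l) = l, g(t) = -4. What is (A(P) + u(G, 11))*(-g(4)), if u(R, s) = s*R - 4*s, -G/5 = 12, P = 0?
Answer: -2816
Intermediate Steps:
G = -60 (G = -5*12 = -60)
u(R, s) = -4*s + R*s (u(R, s) = R*s - 4*s = -4*s + R*s)
(A(P) + u(G, 11))*(-g(4)) = (0 + 11*(-4 - 60))*(-1*(-4)) = (0 + 11*(-64))*4 = (0 - 704)*4 = -704*4 = -2816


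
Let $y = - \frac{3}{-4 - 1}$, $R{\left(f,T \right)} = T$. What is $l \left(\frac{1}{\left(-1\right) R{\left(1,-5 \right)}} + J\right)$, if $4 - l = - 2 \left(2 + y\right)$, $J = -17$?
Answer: $- \frac{3864}{25} \approx -154.56$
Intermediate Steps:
$y = \frac{3}{5}$ ($y = - \frac{3}{-5} = \left(-3\right) \left(- \frac{1}{5}\right) = \frac{3}{5} \approx 0.6$)
$l = \frac{46}{5}$ ($l = 4 - - 2 \left(2 + \frac{3}{5}\right) = 4 - \left(-2\right) \frac{13}{5} = 4 - - \frac{26}{5} = 4 + \frac{26}{5} = \frac{46}{5} \approx 9.2$)
$l \left(\frac{1}{\left(-1\right) R{\left(1,-5 \right)}} + J\right) = \frac{46 \left(\frac{1}{\left(-1\right) \left(-5\right)} - 17\right)}{5} = \frac{46 \left(\frac{1}{5} - 17\right)}{5} = \frac{46}{5} \left(- \frac{84}{5}\right) = - \frac{3864}{25}$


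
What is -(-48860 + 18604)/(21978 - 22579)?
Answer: -30256/601 ≈ -50.343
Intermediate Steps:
-(-48860 + 18604)/(21978 - 22579) = -(-30256)/(-601) = -(-30256)*(-1)/601 = -1*30256/601 = -30256/601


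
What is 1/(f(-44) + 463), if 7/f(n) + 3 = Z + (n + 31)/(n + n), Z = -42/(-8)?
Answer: 211/98309 ≈ 0.0021463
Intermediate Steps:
Z = 21/4 (Z = -42*(-⅛) = 21/4 ≈ 5.2500)
f(n) = 7/(9/4 + (31 + n)/(2*n)) (f(n) = 7/(-3 + (21/4 + (n + 31)/(n + n))) = 7/(-3 + (21/4 + (31 + n)/((2*n)))) = 7/(-3 + (21/4 + (31 + n)*(1/(2*n)))) = 7/(-3 + (21/4 + (31 + n)/(2*n))) = 7/(9/4 + (31 + n)/(2*n)))
1/(f(-44) + 463) = 1/(28*(-44)/(62 + 11*(-44)) + 463) = 1/(28*(-44)/(62 - 484) + 463) = 1/(28*(-44)/(-422) + 463) = 1/(28*(-44)*(-1/422) + 463) = 1/(616/211 + 463) = 1/(98309/211) = 211/98309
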